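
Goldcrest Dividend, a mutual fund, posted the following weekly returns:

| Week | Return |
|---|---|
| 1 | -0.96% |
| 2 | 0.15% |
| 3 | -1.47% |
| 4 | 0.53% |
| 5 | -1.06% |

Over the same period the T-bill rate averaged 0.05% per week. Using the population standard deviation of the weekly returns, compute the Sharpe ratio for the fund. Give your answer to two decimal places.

-0.80

μ = (-0.96 + 0.15 − 1.47 + 0.53 − 1.06) / 5 = -2.810 / 5 = -0.5620%
Σ(r − μ)² = (-0.96 − (-0.5620))² + (0.15 − (-0.5620))² + … = 2.9303
population σ = √(2.9303 / 5) = √0.5861 = 0.7656%
Sharpe = (μ − rf) / σ = (-0.5620 − 0.05) / 0.7656 = -0.6120 / 0.7656 = -0.7994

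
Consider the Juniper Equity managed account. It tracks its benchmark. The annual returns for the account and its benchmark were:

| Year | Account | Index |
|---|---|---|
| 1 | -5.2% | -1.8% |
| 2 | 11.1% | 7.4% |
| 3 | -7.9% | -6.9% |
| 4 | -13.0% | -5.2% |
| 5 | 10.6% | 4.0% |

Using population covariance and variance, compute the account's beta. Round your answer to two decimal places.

1.72

r̄p = -0.8800%,  r̄m = -0.5000%
Cov = Σ(rp − r̄p)(rm − r̄m) / 5 = 50.7620
Var(rm) = Σ(rm − r̄m)² / 5 = 29.4800
β = Cov / Var = 50.7620 / 29.4800 = 1.7219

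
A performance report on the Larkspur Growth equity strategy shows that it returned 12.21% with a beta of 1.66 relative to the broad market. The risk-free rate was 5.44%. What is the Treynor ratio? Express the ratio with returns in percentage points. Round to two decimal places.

Treynor = (Rp − Rf) / β = (12.21% − 5.44%) / 1.66 = 6.77 / 1.66 = 4.0783

4.08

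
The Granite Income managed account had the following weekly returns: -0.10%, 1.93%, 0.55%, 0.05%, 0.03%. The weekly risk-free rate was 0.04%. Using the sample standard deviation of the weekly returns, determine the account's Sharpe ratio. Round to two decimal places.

Mean return r̄ = 2.460 / 5 = 0.4920%
Σ(r − r̄)² = (-0.1 − 0.4920)² + (1.93 − 0.4920)² + (0.55 − 0.4920)² + … = 2.8305
sample σ = √(2.8305 / 4) = √0.7076 = 0.8412%
Sharpe = (r̄ − rf) / σ = (0.4920 − 0.04) / 0.8412 = 0.4520 / 0.8412 = 0.5373

0.54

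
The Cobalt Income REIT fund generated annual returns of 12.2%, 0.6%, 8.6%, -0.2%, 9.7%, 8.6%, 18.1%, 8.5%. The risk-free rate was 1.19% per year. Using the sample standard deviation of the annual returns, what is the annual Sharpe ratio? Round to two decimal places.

1.20

μ = (12.2 + 0.6 + 8.6 − 0.2 + 9.7 + 8.6 + 18.1 + 8.5) / 8 = 66.10 / 8 = 8.2625%
Σ(r − μ)² = 244.9588; sample σ = √(244.9588/7) = 5.9156%
Sharpe = (μ − rf) / σ = (8.2625 − 1.19) / 5.9156 = 7.0725 / 5.9156 = 1.1956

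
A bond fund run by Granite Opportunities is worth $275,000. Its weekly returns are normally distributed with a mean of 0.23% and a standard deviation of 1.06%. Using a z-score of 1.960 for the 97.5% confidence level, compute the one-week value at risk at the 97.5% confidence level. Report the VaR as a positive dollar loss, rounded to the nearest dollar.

$5,081

Return at the 97.5% tail: μ − z·σ = 0.23% − 1.960 × 1.06% = 0.23 − 2.0776 = -1.8476%
VaR = −(-1.8476%) × $275,000 = 1.8476% × $275,000 = $5,081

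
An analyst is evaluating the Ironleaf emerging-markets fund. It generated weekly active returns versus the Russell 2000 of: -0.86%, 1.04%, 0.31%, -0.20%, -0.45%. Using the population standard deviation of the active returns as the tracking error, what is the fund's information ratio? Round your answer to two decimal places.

Mean return r̄ = -0.160 / 5 = -0.0320%
Σ(r − r̄)² = 2.1547; population σ = √(2.1547/5) = 0.6565%
IR = r̄ / tracking error = -0.0320 / 0.6565 = -0.0487

-0.05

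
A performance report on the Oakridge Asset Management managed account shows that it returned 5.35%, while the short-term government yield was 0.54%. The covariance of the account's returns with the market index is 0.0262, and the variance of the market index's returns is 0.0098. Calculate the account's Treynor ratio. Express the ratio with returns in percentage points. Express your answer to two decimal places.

β = Cov / Var = 0.0262 / 0.0098 = 2.6735
Treynor = (Rp − Rf) / β = (5.35% − 0.54%) / 2.6735 = 4.81 / 2.6735 = 1.7991

1.80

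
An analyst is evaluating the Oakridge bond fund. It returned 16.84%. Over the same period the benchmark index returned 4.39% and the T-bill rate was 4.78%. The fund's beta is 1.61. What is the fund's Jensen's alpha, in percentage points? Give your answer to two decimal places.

12.69

CAPM expected return = Rf + β(Rm − Rf) = 4.78% + 1.61 × (4.39% − 4.78%) = 4.78 + 1.61 × -0.39 = 4.1521%
Jensen's α = Rp − E[R] = 16.84% − 4.1521% = 12.6879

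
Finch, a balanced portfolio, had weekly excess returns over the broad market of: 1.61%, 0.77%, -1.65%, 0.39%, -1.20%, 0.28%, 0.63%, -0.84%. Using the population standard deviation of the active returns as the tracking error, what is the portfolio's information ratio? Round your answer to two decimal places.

r̄ = (1.61 + 0.77 − 1.65 + 0.39 − 1.2 + 0.28 + 0.63 − 0.84) / 8 = -0.0013%
Σ(r − r̄)² = 8.6805; population σ = √(8.6805/8) = 1.0417%
IR = r̄ / tracking error = -0.0013 / 1.0417 = -0.0012

0.00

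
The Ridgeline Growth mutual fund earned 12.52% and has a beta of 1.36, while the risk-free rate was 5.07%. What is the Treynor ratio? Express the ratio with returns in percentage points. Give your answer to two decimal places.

5.48

Treynor = (Rp − Rf) / β = (12.52% − 5.07%) / 1.36 = 7.45 / 1.36 = 5.4779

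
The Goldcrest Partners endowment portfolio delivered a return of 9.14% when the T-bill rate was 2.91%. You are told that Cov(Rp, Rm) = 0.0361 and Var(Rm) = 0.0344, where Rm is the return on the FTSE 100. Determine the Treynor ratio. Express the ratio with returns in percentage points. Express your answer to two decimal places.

5.94

β = Cov / Var = 0.0361 / 0.0344 = 1.0494
Treynor = (Rp − Rf) / β = (9.14% − 2.91%) / 1.0494 = 6.23 / 1.0494 = 5.9367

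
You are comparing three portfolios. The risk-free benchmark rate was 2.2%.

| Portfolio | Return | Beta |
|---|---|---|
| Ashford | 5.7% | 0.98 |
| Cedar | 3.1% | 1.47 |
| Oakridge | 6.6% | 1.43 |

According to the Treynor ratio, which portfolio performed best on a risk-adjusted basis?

Ashford

Ashford: Treynor = (5.7% − 2.2%) / 0.98 = 3.571
Cedar: Treynor = (3.1% − 2.2%) / 1.47 = 0.612
Oakridge: Treynor = (6.6% − 2.2%) / 1.43 = 3.077
Highest: Ashford (3.571).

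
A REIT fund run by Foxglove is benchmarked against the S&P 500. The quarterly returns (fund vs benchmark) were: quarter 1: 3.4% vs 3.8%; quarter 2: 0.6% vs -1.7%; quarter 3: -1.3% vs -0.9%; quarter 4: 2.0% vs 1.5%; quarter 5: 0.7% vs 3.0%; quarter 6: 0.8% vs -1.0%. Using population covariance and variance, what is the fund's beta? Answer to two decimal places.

0.47

r̄p = 1.0333%,  r̄m = 0.7833%
Cov = Σ(rp − r̄p)(rm − r̄m) / 6 = 2.0856
Var(rm) = Σ(rm − r̄m)² / 6 = 4.4514
β = Cov / Var = 2.0856 / 4.4514 = 0.4685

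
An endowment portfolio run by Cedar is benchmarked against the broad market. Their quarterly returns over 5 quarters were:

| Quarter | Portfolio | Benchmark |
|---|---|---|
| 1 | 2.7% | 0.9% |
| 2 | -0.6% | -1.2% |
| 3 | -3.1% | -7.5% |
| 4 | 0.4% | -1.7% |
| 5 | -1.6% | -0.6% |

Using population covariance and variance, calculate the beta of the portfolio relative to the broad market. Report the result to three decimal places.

0.538

r̄p = -0.4400%,  r̄m = -2.0200%
Cov = Σ(rp − r̄p)(rm − r̄m) / 5 = 4.4472
Var(rm) = Σ(rm − r̄m)² / 5 = 8.2696
β = Cov / Var = 4.4472 / 8.2696 = 0.5378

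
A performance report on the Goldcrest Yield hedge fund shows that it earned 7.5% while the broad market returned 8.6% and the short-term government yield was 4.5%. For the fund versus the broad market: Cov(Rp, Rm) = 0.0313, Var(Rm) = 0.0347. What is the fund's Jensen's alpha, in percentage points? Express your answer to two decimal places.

-0.70

β = Cov / Var = 0.0313 / 0.0347 = 0.9020
E[R] = Rf + β(Rm − Rf) = 4.5% + 0.9020 × (8.6% − 4.5%) = 8.1982%
α = Rp − E[R] = 7.5% − 8.1982% = -0.6982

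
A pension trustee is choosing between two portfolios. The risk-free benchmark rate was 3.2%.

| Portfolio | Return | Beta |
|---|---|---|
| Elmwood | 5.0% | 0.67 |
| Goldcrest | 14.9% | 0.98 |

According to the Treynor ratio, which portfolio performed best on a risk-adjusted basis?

Goldcrest

Elmwood: Treynor = (5.0% − 3.2%) / 0.67 = 2.687
Goldcrest: Treynor = (14.9% − 3.2%) / 0.98 = 11.939
Highest: Goldcrest (11.939).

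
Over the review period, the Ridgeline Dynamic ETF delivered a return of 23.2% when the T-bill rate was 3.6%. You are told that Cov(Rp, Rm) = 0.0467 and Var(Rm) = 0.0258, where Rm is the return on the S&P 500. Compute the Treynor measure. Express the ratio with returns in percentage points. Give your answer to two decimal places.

10.83

β = Cov / Var = 0.0467 / 0.0258 = 1.8101
Treynor = (Rp − Rf) / β = (23.2% − 3.6%) / 1.8101 = 19.60 / 1.8101 = 10.8281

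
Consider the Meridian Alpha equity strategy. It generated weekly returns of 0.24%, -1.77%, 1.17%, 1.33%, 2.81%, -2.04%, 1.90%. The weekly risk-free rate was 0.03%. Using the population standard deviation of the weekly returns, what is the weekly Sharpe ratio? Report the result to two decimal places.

μ = (0.24 − 1.77 + 1.17 + 1.33 + 2.81 − 2.04 + 1.9) / 7 = 0.5200%
Population σ = √[Σ(r − μ)² / 7] = √[20.1032 / 7] = √2.8719 = 1.6947%
Sharpe = (μ − rf) / σ = (0.5200 − 0.03) / 1.6947 = 0.4900 / 1.6947 = 0.2891

0.29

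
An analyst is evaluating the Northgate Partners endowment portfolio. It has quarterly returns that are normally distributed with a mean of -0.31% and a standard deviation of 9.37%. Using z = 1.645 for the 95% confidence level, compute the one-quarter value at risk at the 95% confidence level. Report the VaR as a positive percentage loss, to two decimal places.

VaR (as % loss) = −(μ − z·σ) = −(-0.31% − 1.645 × 9.37%) = −(-15.72365%) = 15.72365%

15.72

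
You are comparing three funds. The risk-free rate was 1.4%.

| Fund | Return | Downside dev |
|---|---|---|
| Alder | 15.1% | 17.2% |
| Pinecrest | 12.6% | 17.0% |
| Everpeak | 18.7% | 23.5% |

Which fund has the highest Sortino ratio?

Alder

Alder: Sortino ratio = (15.1% − 1.4%) / 17.2% = 0.797
Pinecrest: Sortino ratio = (12.6% − 1.4%) / 17.0% = 0.659
Everpeak: Sortino ratio = (18.7% − 1.4%) / 23.5% = 0.736
Highest: Alder (0.797).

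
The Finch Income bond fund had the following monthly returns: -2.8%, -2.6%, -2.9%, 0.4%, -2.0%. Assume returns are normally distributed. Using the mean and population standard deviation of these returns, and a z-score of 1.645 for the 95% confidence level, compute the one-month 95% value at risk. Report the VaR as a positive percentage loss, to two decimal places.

r̄ = (-2.8 − 2.6 − 2.9 + 0.4 − 2) / 5 = -9.90 / 5 = -1.9800%
Σ(r − r̄)² = (-2.8 − (-1.9800))² + (-2.6 − (-1.9800))² + … = 7.5680
population σ = √(7.5680 / 5) = √1.5136 = 1.2303%
VaR = −(r̄ − z·σ) = −(-1.9800 − 1.645 × 1.2303) = −(-4.0038) = 4.0038%

4.00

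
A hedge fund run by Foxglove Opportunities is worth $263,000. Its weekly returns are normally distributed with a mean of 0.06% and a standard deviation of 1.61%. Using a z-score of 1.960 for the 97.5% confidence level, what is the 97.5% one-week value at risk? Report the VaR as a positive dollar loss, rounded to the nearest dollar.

Return at the 97.5% tail: μ − z·σ = 0.06% − 1.960 × 1.61% = 0.06 − 3.1556 = -3.0956%
VaR = −(-3.0956%) × $263,000 = 3.0956% × $263,000 = $8,141

$8,141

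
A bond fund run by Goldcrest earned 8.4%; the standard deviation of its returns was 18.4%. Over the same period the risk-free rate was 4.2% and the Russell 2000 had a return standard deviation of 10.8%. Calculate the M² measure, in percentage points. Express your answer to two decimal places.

Sharpe = (Rp − Rf) / σp = (8.4% − 4.2%) / 18.4% = 0.2283
M² = Rf + Sharpe × σm = 4.2% + 0.2283 × 10.8% = 6.6656%

6.67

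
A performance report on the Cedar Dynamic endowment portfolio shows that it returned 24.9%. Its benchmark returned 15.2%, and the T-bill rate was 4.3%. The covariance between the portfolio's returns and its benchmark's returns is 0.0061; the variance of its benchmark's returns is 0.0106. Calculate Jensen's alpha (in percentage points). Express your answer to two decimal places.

14.33

β = Cov / Var = 0.0061 / 0.0106 = 0.5755
E[R] = Rf + β(Rm − Rf) = 4.3% + 0.5755 × (15.2% − 4.3%) = 10.5730%
α = Rp − E[R] = 24.9% − 10.5730% = 14.3270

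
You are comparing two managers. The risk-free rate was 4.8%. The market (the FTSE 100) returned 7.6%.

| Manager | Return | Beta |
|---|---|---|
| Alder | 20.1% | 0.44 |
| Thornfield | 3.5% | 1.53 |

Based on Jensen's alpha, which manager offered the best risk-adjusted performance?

Alder: α = 20.1% − [4.8% + 0.44 × (7.6% − 4.8%)] = 14.068
Thornfield: α = 3.5% − [4.8% + 1.53 × (7.6% − 4.8%)] = -5.584
Highest: Alder (14.068).

Alder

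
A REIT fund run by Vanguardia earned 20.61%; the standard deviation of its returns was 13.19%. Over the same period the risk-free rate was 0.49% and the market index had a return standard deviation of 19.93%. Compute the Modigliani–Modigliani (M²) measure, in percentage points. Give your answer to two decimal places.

30.89

Sharpe = (Rp − Rf) / σp = (20.61% − 0.49%) / 13.19% = 1.5254
M² = Rf + Sharpe × σm = 0.49% + 1.5254 × 19.93% = 30.8912%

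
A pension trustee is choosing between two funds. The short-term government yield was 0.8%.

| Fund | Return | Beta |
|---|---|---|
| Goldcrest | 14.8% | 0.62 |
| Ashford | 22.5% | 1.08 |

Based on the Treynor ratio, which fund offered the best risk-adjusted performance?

Goldcrest: Treynor = (14.8% − 0.8%) / 0.62 = 22.581
Ashford: Treynor = (22.5% − 0.8%) / 1.08 = 20.093
Highest: Goldcrest (22.581).

Goldcrest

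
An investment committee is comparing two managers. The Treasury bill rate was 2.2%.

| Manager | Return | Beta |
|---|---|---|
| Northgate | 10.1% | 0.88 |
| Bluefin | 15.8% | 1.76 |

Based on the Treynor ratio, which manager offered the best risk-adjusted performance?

Northgate

Northgate: Treynor = (10.1% − 2.2%) / 0.88 = 8.977
Bluefin: Treynor = (15.8% − 2.2%) / 1.76 = 7.727
Highest: Northgate (8.977).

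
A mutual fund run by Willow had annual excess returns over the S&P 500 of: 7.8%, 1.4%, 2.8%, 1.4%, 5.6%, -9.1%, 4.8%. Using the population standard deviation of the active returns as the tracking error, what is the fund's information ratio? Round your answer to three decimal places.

0.415

r̄ = (7.8 + 1.4 + 2.8 + 1.4 + 5.6 − 9.1 + 4.8) / 7 = 14.70 / 7 = 2.1000%
Σ(r − r̄)² = (7.8 − 2.1000)² + (1.4 − 2.1000)² + (2.8 − 2.1000)² + … = 178.9400
σ = √[178.9400 / 7] = 5.0560%
IR = r̄ / tracking error = 2.1000 / 5.0560 = 0.4153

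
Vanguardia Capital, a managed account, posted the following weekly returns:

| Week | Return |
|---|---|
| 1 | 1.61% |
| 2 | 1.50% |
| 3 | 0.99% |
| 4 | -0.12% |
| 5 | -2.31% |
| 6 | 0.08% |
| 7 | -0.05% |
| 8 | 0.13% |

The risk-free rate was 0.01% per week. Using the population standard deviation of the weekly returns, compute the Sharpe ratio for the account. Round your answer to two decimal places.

0.19

r̄ = (1.61 + 1.5 + 0.99 − 0.12 − 2.31 + 0.08 − 0.05 + 0.13) / 8 = 0.2288%
Σ(r − r̄)² = (1.61 − 0.2288)² + (1.5 − 0.2288)² + (0.99 − 0.2288)² + … = 10.7799
σ = √[10.7799 / 8] = 1.1608%
Sharpe = (r̄ − rf) / σ = (0.2288 − 0.01) / 1.1608 = 0.2188 / 1.1608 = 0.1885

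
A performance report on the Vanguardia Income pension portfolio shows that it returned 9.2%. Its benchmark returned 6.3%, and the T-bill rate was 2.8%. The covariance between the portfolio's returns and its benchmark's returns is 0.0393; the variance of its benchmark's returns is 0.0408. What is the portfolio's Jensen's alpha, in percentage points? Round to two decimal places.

β = Cov / Var = 0.0393 / 0.0408 = 0.9632
E[R] = Rf + β(Rm − Rf) = 2.8% + 0.9632 × (6.3% − 2.8%) = 6.1712%
α = Rp − E[R] = 9.2% − 6.1712% = 3.0288

3.03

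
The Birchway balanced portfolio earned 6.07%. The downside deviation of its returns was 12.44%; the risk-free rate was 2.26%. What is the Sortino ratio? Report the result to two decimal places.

Sortino = (Rp − Rf) / σd = (6.07% − 2.26%) / 12.44% = 3.81% / 12.44% = 0.3063

0.31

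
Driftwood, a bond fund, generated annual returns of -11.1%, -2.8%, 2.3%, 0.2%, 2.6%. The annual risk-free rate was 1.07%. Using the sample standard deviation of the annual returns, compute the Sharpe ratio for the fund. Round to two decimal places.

-0.50

μ = (-11.1 − 2.8 + 2.3 + 0.2 + 2.6) / 5 = -1.7600%
Sample σ = √[Σ(r − μ)² / 4] = √[127.6520 / 4] = √31.9130 = 5.6492%
Sharpe = (μ − rf) / σ = (-1.7600 − 1.07) / 5.6492 = -2.8300 / 5.6492 = -0.5010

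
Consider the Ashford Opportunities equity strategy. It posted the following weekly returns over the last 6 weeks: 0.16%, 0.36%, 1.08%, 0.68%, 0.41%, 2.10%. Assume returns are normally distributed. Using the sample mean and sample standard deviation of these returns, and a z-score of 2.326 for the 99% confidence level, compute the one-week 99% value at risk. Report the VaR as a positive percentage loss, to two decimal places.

0.86

μ = (0.16 + 0.36 + 1.08 + 0.68 + 0.41 + 2.1) / 6 = 4.790 / 6 = 0.7983%
Sample std dev = √[2.5381 / 5] = 0.7125%
VaR = −(μ − z·σ) = −(0.7983 − 2.326 × 0.7125) = −(-0.8590) = 0.8590%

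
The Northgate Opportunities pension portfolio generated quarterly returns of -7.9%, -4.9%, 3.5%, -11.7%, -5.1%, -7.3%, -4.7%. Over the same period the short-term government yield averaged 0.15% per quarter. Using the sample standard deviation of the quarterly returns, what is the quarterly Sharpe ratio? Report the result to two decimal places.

-1.20

r̄ = (-7.9 − 4.9 + 3.5 − 11.7 − 5.1 − 7.3 − 4.7) / 7 = -5.4429%
Σ(r − r̄)² = (-7.9 − (-5.4429))² + (-4.9 − (-5.4429))² + (3.5 − (-5.4429))² + … = 129.5771
σ = √[129.5771 / 6] = 4.6472%
Sharpe = (r̄ − rf) / σ = (-5.4429 − 0.15) / 4.6472 = -5.5929 / 4.6472 = -1.2035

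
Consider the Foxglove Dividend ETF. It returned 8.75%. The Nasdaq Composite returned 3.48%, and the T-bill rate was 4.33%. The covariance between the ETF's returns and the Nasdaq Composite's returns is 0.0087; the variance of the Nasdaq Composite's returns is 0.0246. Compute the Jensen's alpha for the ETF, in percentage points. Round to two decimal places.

β = Cov / Var = 0.0087 / 0.0246 = 0.3537
E[R] = Rf + β(Rm − Rf) = 4.33% + 0.3537 × (3.48% − 4.33%) = 4.0294%
α = Rp − E[R] = 8.75% − 4.0294% = 4.7206

4.72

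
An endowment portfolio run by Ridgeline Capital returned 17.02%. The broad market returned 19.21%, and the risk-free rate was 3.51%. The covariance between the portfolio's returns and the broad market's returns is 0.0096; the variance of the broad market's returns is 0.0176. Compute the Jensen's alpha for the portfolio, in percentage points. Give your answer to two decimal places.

β = Cov / Var = 0.0096 / 0.0176 = 0.5455
E[R] = Rf + β(Rm − Rf) = 3.51% + 0.5455 × (19.21% − 3.51%) = 12.0744%
α = Rp − E[R] = 17.02% − 12.0744% = 4.9456

4.95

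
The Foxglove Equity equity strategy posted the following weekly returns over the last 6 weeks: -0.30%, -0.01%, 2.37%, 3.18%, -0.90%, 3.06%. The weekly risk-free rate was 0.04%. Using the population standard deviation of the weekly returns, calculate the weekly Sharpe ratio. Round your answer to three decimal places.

Mean return μ = 7.400 / 6 = 1.2333%
Population std dev = √[16.8663 / 6] = 1.6766%
Sharpe = (μ − rf) / σ = (1.2333 − 0.04) / 1.6766 = 1.1933 / 1.6766 = 0.7117

0.712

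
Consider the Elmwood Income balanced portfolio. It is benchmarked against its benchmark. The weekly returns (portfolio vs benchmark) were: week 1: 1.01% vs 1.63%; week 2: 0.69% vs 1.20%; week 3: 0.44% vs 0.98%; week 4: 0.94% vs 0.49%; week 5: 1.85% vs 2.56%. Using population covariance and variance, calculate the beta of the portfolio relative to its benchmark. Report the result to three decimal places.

r̄p = 0.9860%,  r̄m = 1.3720%
Cov = Σ(rp − r̄p)(rm − r̄m) / 5 = 0.2676
Var(rm) = Σ(rm − r̄m)² / 5 = 0.4878
β = Cov / Var = 0.2676 / 0.4878 = 0.5486

0.549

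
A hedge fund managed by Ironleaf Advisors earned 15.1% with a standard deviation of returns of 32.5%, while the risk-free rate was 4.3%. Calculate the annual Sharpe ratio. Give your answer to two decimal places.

0.33

Sharpe = (Rp − Rf) / σp = (15.1% − 4.3%) / 32.5% = 10.80% / 32.5% = 0.3323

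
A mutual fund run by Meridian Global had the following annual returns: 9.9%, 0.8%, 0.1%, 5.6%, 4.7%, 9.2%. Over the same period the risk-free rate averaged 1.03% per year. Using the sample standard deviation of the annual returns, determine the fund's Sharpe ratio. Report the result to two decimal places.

r̄ = (9.9 + 0.8 + 0.1 + 5.6 + 4.7 + 9.2) / 6 = 5.0500%
Σ(r − r̄)² = (9.9 − 5.0500)² + (0.8 − 5.0500)² + … = 83.7350
sample σ = √(83.7350 / 5) = √16.7470 = 4.0923%
Sharpe = (r̄ − rf) / σ = (5.0500 − 1.03) / 4.0923 = 4.0200 / 4.0923 = 0.9823

0.98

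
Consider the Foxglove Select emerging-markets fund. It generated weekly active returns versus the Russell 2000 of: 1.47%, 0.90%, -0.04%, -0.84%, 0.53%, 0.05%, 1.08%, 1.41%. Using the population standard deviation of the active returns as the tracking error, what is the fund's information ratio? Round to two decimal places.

0.76

Mean return μ = 4.560 / 8 = 0.5700%
Population std dev = √[4.5168 / 8] = 0.7514%
IR = μ / tracking error = 0.5700 / 0.7514 = 0.7586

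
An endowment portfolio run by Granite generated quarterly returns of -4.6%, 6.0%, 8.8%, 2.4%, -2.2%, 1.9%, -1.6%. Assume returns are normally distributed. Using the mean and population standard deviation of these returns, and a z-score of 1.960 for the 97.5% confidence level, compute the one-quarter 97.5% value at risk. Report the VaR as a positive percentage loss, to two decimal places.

7.08

Mean return μ = 10.70 / 7 = 1.5286%
Population σ = √[Σ(r − μ)² / 7] = √[135.0143 / 7] = √19.2878 = 4.3918%
VaR = −(μ − z·σ) = −(1.5286 − 1.960 × 4.3918) = −(-7.0793) = 7.0793%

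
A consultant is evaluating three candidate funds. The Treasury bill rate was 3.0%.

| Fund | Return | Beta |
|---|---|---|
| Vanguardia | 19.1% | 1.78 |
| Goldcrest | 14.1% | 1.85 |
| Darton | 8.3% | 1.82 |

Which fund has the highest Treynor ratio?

Vanguardia: Treynor = (19.1% − 3.0%) / 1.78 = 9.045
Goldcrest: Treynor = (14.1% − 3.0%) / 1.85 = 6.000
Darton: Treynor = (8.3% − 3.0%) / 1.82 = 2.912
Highest: Vanguardia (9.045).

Vanguardia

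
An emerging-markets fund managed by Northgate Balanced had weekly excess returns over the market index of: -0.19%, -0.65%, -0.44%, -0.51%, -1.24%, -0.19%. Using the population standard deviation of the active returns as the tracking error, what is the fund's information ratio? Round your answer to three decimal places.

μ = (-0.19 − 0.65 − 0.44 − 0.51 − 1.24 − 0.19) / 6 = -0.5367%
Population std dev = √[0.7579 / 6] = 0.3554%
IR = μ / tracking error = -0.5367 / 0.3554 = -1.5101

-1.510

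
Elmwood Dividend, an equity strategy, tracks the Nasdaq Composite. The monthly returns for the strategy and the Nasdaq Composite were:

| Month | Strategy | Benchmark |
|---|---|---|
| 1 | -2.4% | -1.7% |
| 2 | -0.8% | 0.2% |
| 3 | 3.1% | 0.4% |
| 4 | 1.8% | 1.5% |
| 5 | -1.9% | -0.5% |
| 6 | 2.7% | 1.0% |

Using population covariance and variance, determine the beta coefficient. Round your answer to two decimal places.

r̄p = 0.4167%,  r̄m = 0.1500%
Cov = Σ(rp − r̄p)(rm − r̄m) / 6 = 1.8558
Var(rm) = Σ(rm − r̄m)² / 6 = 1.0758
β = Cov / Var = 1.8558 / 1.0758 = 1.7250

1.73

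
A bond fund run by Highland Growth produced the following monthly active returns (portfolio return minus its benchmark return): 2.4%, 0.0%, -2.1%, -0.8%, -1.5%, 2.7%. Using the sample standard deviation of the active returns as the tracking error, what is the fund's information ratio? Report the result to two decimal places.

0.06

r̄ = (2.4 + 0 − 2.1 − 0.8 − 1.5 + 2.7) / 6 = 0.1167%
Σ(r − r̄)² = (2.4 − 0.1167)² + (0 − 0.1167)² + … = 20.2683
sample σ = √(20.2683 / 5) = √4.0537 = 2.0134%
IR = r̄ / tracking error = 0.1167 / 2.0134 = 0.0580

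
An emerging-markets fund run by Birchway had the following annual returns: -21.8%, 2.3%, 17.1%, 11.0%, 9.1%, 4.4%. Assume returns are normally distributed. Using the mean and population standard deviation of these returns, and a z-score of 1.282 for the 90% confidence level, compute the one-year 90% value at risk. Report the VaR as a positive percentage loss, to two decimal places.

r̄ = (-21.8 + 2.3 + 17.1 + 11 + 9.1 + 4.4) / 6 = 22.10 / 6 = 3.6833%
Population σ = √[Σ(r − r̄)² / 6] = √[914.7083 / 6] = √152.4514 = 12.3471%
VaR = −(r̄ − z·σ) = −(3.6833 − 1.282 × 12.3471) = −(-12.1457) = 12.1457%

12.15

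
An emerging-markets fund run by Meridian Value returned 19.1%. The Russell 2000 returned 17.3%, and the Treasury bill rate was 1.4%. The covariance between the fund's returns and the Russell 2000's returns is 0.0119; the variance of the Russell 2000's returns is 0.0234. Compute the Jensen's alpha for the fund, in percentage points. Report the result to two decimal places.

β = Cov / Var = 0.0119 / 0.0234 = 0.5085
E[R] = Rf + β(Rm − Rf) = 1.4% + 0.5085 × (17.3% − 1.4%) = 9.4852%
α = Rp − E[R] = 19.1% − 9.4852% = 9.6148

9.61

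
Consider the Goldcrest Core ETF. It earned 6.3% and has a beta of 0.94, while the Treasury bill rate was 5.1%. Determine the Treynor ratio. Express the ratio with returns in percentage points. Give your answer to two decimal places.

Treynor = (Rp − Rf) / β = (6.3% − 5.1%) / 0.94 = 1.20 / 0.94 = 1.2766

1.28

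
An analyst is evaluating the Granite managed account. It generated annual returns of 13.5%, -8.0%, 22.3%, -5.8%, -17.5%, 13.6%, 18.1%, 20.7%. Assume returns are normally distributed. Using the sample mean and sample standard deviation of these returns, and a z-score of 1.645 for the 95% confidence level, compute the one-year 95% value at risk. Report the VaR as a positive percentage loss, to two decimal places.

μ = (13.5 − 8 + 22.3 − 5.8 − 17.5 + 13.6 + 18.1 + 20.7) / 8 = 56.90 / 8 = 7.1125%
Sample std dev = √[1619.7888 / 7] = 15.2118%
VaR = −(μ − z·σ) = −(7.1125 − 1.645 × 15.2118) = −(-17.9109) = 17.9109%

17.91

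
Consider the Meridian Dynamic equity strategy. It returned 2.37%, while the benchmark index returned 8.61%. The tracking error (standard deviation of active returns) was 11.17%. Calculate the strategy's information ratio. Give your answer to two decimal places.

-0.56

IR = (Rp − Rb) / TE = (2.37% − 8.61%) / 11.17% = -6.24% / 11.17% = -0.5586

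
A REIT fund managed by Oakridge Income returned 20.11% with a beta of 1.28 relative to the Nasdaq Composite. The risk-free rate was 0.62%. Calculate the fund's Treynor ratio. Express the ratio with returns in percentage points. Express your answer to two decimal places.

15.23

Treynor = (Rp − Rf) / β = (20.11% − 0.62%) / 1.28 = 19.49 / 1.28 = 15.2266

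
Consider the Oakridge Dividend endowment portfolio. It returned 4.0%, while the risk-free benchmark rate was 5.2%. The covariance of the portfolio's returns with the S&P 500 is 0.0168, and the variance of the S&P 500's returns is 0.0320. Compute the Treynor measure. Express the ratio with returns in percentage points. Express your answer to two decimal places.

β = Cov / Var = 0.0168 / 0.0320 = 0.5250
Treynor = (Rp − Rf) / β = (4.0% − 5.2%) / 0.5250 = -1.20 / 0.5250 = -2.2857

-2.29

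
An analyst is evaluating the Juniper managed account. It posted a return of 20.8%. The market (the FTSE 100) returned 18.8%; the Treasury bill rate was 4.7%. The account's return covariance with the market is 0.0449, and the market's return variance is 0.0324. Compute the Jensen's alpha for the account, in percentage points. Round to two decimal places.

β = Cov / Var = 0.0449 / 0.0324 = 1.3858
E[R] = Rf + β(Rm − Rf) = 4.7% + 1.3858 × (18.8% − 4.7%) = 24.2398%
α = Rp − E[R] = 20.8% − 24.2398% = -3.4398

-3.44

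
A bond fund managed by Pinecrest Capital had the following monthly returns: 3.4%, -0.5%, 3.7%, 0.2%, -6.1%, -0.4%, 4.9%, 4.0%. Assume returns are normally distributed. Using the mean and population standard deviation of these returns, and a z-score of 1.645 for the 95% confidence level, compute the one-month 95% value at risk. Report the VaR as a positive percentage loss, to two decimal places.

4.44

Mean return r̄ = 9.20 / 8 = 1.1500%
Population σ = √[Σ(r − r̄)² / 8] = √[92.3400 / 8] = √11.5425 = 3.3974%
VaR = −(r̄ − z·σ) = −(1.1500 − 1.645 × 3.3974) = −(-4.4387) = 4.4387%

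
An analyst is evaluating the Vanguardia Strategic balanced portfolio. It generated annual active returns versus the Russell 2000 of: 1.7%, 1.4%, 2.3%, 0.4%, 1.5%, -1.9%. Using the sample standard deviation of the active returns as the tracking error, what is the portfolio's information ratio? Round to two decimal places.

0.60

r̄ = (1.7 + 1.4 + 2.3 + 0.4 + 1.5 − 1.9) / 6 = 5.40 / 6 = 0.9000%
Σ(r − r̄)² = (1.7 − 0.9000)² + (1.4 − 0.9000)² + … = 11.3000
sample σ = √(11.3000 / 5) = √2.2600 = 1.5033%
IR = r̄ / tracking error = 0.9000 / 1.5033 = 0.5987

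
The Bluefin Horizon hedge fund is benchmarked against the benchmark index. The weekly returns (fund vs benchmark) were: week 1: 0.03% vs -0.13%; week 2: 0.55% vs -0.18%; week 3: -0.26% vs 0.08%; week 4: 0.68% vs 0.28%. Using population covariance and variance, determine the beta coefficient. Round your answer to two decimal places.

0.41

r̄p = 0.2500%,  r̄m = 0.0125%
Cov = Σ(rp − r̄p)(rm − r̄m) / 4 = 0.0136
Var(rm) = Σ(rm − r̄m)² / 4 = 0.0334
β = Cov / Var = 0.0136 / 0.0334 = 0.4072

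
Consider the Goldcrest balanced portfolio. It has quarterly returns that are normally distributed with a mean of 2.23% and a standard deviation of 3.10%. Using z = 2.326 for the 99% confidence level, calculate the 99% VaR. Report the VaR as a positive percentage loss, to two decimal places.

VaR (as % loss) = −(μ − z·σ) = −(2.23% − 2.326 × 3.10%) = −(-4.9806%) = 4.9806%

4.98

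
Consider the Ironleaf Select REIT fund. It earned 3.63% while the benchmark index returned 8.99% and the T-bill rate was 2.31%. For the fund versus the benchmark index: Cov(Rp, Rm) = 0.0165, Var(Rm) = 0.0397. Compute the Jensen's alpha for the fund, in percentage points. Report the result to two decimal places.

β = Cov / Var = 0.0165 / 0.0397 = 0.4156
E[R] = Rf + β(Rm − Rf) = 2.31% + 0.4156 × (8.99% − 2.31%) = 5.0862%
α = Rp − E[R] = 3.63% − 5.0862% = -1.4562

-1.46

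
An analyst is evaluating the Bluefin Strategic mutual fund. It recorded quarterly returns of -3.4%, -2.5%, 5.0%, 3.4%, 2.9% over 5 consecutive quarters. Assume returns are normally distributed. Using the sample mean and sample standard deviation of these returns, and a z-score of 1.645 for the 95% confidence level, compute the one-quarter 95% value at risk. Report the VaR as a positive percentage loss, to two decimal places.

μ = (-3.4 − 2.5 + 5 + 3.4 + 2.9) / 5 = 1.0800%
Sample σ = √[Σ(r − μ)² / 4] = √[56.9480 / 4] = √14.2370 = 3.7732%
VaR = −(μ − z·σ) = −(1.0800 − 1.645 × 3.7732) = −(-5.1269) = 5.1269%

5.13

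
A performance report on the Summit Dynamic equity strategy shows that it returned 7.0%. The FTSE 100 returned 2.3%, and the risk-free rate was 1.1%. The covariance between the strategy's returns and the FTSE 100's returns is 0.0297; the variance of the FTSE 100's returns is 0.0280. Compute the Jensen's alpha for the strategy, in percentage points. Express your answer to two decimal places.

4.63

β = Cov / Var = 0.0297 / 0.0280 = 1.0607
E[R] = Rf + β(Rm − Rf) = 1.1% + 1.0607 × (2.3% − 1.1%) = 2.3728%
α = Rp − E[R] = 7.0% − 2.3728% = 4.6272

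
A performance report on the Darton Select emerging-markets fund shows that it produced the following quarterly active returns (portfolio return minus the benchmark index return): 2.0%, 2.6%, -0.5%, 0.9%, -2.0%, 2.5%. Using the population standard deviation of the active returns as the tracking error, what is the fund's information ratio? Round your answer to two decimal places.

0.54

μ = (2 + 2.6 − 0.5 + 0.9 − 2 + 2.5) / 6 = 5.50 / 6 = 0.9167%
Σ(r − μ)² = (2 − 0.9167)² + (2.6 − 0.9167)² + … = 17.0283
population σ = √(17.0283 / 6) = √2.8381 = 1.6847%
IR = μ / tracking error = 0.9167 / 1.6847 = 0.5441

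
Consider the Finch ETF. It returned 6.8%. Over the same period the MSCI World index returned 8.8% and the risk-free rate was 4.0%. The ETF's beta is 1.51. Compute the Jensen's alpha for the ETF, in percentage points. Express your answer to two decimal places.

-4.45

CAPM expected return = Rf + β(Rm − Rf) = 4.0% + 1.51 × (8.8% − 4.0%) = 4 + 1.51 × 4.80 = 11.2480%
Jensen's α = Rp − E[R] = 6.8% − 11.2480% = -4.4480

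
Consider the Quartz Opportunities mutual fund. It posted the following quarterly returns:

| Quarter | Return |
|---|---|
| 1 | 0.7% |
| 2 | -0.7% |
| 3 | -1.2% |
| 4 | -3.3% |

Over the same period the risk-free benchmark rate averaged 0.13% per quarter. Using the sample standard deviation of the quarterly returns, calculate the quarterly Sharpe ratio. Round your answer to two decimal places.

-0.76

Mean return r̄ = -4.50 / 4 = -1.1250%
Sample σ = √[Σ(r − r̄)² / 3] = √[8.2475 / 3] = √2.7492 = 1.6581%
Sharpe = (r̄ − rf) / σ = (-1.1250 − 0.13) / 1.6581 = -1.2550 / 1.6581 = -0.7569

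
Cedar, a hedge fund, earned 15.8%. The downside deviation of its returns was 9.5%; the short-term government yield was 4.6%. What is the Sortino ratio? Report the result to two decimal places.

1.18

Sortino = (Rp − Rf) / σd = (15.8% − 4.6%) / 9.5% = 11.20% / 9.5% = 1.1789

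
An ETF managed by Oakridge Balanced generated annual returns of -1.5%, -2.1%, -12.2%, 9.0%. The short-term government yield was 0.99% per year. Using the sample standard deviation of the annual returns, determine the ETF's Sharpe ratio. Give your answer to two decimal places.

-0.31

μ = (-1.5 − 2.1 − 12.2 + 9) / 4 = -6.80 / 4 = -1.7000%
Σ(r − μ)² = (-1.5 − (-1.7000))² + (-2.1 − (-1.7000))² + (-12.2 − (-1.7000))² + … = 224.9400
sample σ = √(224.9400 / 3) = √74.9800 = 8.6591%
Sharpe = (μ − rf) / σ = (-1.7000 − 0.99) / 8.6591 = -2.6900 / 8.6591 = -0.3107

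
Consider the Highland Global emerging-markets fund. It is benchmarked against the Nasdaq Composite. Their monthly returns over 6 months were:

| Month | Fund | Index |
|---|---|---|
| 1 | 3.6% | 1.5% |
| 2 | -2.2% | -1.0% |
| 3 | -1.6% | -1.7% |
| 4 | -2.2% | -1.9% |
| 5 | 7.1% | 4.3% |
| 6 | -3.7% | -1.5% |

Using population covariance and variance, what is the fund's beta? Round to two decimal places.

1.66

r̄p = 0.1667%,  r̄m = -0.0500%
Cov = Σ(rp − r̄p)(rm − r̄m) / 6 = 8.4383
Var(rm) = Σ(rm − r̄m)² / 6 = 5.0792
β = Cov / Var = 8.4383 / 5.0792 = 1.6613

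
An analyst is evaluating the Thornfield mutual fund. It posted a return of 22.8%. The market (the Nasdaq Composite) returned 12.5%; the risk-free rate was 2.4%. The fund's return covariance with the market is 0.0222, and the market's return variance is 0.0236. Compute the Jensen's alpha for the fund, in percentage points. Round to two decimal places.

10.90

β = Cov / Var = 0.0222 / 0.0236 = 0.9407
E[R] = Rf + β(Rm − Rf) = 2.4% + 0.9407 × (12.5% − 2.4%) = 11.9011%
α = Rp − E[R] = 22.8% − 11.9011% = 10.8989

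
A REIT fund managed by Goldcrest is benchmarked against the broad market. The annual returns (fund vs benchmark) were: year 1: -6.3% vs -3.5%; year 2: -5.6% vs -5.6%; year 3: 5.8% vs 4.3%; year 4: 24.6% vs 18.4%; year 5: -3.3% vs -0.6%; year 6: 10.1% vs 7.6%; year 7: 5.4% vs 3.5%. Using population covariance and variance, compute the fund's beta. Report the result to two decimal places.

1.35

r̄p = 4.3857%,  r̄m = 3.4429%
Cov = Σ(rp − r̄p)(rm − r̄m) / 7 = 74.7049
Var(rm) = Σ(rm − r̄m)² / 7 = 55.4367
β = Cov / Var = 74.7049 / 55.4367 = 1.3476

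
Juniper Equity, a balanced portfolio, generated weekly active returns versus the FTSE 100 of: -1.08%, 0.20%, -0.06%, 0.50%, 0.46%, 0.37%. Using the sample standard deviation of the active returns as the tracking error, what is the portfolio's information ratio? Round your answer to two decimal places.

Mean return r̄ = 0.390 / 6 = 0.0650%
Sample σ = √[Σ(r − r̄)² / 5] = √[1.7832 / 5] = √0.3566 = 0.5972%
IR = r̄ / tracking error = 0.0650 / 0.5972 = 0.1088

0.11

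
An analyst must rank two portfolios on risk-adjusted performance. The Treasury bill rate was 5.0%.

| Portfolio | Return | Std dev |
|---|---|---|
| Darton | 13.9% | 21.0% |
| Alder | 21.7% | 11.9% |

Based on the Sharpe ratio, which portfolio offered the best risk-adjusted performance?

Alder

Darton: Sharpe ratio = (13.9% − 5.0%) / 21.0% = 0.424
Alder: Sharpe ratio = (21.7% − 5.0%) / 11.9% = 1.403
Highest: Alder (1.403).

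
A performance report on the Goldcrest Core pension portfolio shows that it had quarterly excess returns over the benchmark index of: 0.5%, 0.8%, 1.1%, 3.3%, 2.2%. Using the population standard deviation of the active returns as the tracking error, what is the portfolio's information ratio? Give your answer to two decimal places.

1.53

μ = (0.5 + 0.8 + 1.1 + 3.3 + 2.2) / 5 = 7.90 / 5 = 1.5800%
Σ(r − μ)² = (0.5 − 1.5800)² + (0.8 − 1.5800)² + … = 5.3480
population σ = √(5.3480 / 5) = √1.0696 = 1.0342%
IR = μ / tracking error = 1.5800 / 1.0342 = 1.5278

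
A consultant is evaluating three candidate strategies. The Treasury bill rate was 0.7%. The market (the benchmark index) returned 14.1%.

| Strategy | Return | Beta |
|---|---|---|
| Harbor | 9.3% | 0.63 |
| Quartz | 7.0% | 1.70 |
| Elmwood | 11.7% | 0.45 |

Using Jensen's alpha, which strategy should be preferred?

Elmwood

Harbor: α = 9.3% − [0.7% + 0.63 × (14.1% − 0.7%)] = 0.158
Quartz: α = 7.0% − [0.7% + 1.70 × (14.1% − 0.7%)] = -16.480
Elmwood: α = 11.7% − [0.7% + 0.45 × (14.1% − 0.7%)] = 4.970
Highest: Elmwood (4.970).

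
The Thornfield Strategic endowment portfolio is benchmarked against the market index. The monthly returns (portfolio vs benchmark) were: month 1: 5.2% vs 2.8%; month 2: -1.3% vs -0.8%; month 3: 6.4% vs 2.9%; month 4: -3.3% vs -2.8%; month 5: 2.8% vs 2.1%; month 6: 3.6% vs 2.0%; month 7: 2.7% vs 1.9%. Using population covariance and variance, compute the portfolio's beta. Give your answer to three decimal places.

1.570

r̄p = 2.3000%,  r̄m = 1.1571%
Cov = Σ(rp − r̄p)(rm − r̄m) / 7 = 6.1400
Var(rm) = Σ(rm − r̄m)² / 7 = 3.9110
β = Cov / Var = 6.1400 / 3.9110 = 1.5699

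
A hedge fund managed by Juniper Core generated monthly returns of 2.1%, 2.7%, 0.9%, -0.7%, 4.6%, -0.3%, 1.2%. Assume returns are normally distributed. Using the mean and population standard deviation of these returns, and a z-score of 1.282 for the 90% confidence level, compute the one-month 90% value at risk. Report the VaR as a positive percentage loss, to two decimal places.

Mean return r̄ = 10.50 / 7 = 1.5000%
Population std dev = √[19.9400 / 7] = 1.6878%
VaR = −(r̄ − z·σ) = −(1.5000 − 1.282 × 1.6878) = −(-0.6638) = 0.6638%

0.66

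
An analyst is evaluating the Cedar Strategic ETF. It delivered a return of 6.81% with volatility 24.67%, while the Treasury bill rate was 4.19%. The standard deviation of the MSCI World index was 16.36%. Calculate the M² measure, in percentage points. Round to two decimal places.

Sharpe = (Rp − Rf) / σp = (6.81% − 4.19%) / 24.67% = 0.1062
M² = Rf + Sharpe × σm = 4.19% + 0.1062 × 16.36% = 5.9274%

5.93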